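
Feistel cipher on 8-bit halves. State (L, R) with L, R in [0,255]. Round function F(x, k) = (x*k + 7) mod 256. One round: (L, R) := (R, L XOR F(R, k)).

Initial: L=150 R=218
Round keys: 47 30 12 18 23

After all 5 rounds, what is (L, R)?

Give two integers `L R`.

Round 1 (k=47): L=218 R=155
Round 2 (k=30): L=155 R=235
Round 3 (k=12): L=235 R=144
Round 4 (k=18): L=144 R=204
Round 5 (k=23): L=204 R=203

Answer: 204 203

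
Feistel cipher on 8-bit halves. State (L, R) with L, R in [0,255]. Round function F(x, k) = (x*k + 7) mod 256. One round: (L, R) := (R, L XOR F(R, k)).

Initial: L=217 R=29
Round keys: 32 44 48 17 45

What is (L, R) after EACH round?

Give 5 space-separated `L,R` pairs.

Answer: 29,126 126,178 178,25 25,2 2,120

Derivation:
Round 1 (k=32): L=29 R=126
Round 2 (k=44): L=126 R=178
Round 3 (k=48): L=178 R=25
Round 4 (k=17): L=25 R=2
Round 5 (k=45): L=2 R=120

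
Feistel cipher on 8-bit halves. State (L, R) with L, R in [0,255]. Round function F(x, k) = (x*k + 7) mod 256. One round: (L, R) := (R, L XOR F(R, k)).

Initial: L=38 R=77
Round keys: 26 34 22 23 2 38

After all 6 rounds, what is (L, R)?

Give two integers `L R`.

Answer: 189 130

Derivation:
Round 1 (k=26): L=77 R=255
Round 2 (k=34): L=255 R=168
Round 3 (k=22): L=168 R=136
Round 4 (k=23): L=136 R=151
Round 5 (k=2): L=151 R=189
Round 6 (k=38): L=189 R=130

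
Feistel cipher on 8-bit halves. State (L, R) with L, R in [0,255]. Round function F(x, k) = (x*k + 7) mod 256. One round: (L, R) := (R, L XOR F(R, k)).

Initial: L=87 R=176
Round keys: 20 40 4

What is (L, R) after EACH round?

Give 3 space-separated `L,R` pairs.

Round 1 (k=20): L=176 R=144
Round 2 (k=40): L=144 R=55
Round 3 (k=4): L=55 R=115

Answer: 176,144 144,55 55,115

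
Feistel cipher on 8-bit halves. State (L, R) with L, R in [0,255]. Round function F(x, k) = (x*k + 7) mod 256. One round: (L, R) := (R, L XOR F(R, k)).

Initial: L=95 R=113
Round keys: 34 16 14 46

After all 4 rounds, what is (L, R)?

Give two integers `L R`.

Answer: 109 139

Derivation:
Round 1 (k=34): L=113 R=86
Round 2 (k=16): L=86 R=22
Round 3 (k=14): L=22 R=109
Round 4 (k=46): L=109 R=139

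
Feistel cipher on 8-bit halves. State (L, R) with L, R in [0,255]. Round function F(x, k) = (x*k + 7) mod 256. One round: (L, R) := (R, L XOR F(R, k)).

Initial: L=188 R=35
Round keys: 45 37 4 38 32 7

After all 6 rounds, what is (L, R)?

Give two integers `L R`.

Round 1 (k=45): L=35 R=146
Round 2 (k=37): L=146 R=2
Round 3 (k=4): L=2 R=157
Round 4 (k=38): L=157 R=87
Round 5 (k=32): L=87 R=122
Round 6 (k=7): L=122 R=10

Answer: 122 10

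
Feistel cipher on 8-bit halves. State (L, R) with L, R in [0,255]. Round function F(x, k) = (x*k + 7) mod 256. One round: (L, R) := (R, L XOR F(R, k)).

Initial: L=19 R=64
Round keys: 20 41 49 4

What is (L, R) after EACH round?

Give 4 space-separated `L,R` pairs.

Round 1 (k=20): L=64 R=20
Round 2 (k=41): L=20 R=123
Round 3 (k=49): L=123 R=134
Round 4 (k=4): L=134 R=100

Answer: 64,20 20,123 123,134 134,100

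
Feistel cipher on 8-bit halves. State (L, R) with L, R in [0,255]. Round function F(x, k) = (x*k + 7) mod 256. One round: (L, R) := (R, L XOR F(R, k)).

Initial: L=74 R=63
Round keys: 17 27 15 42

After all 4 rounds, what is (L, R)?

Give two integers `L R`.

Answer: 95 185

Derivation:
Round 1 (k=17): L=63 R=124
Round 2 (k=27): L=124 R=36
Round 3 (k=15): L=36 R=95
Round 4 (k=42): L=95 R=185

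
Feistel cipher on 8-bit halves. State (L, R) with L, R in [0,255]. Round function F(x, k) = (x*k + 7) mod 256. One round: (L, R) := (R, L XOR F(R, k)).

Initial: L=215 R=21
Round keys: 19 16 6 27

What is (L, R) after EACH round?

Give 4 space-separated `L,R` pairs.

Round 1 (k=19): L=21 R=65
Round 2 (k=16): L=65 R=2
Round 3 (k=6): L=2 R=82
Round 4 (k=27): L=82 R=175

Answer: 21,65 65,2 2,82 82,175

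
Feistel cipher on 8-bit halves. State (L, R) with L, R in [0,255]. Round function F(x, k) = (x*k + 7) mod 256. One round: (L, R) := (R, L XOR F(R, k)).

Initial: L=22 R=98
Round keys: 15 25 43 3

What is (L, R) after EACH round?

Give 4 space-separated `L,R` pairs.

Answer: 98,211 211,192 192,148 148,3

Derivation:
Round 1 (k=15): L=98 R=211
Round 2 (k=25): L=211 R=192
Round 3 (k=43): L=192 R=148
Round 4 (k=3): L=148 R=3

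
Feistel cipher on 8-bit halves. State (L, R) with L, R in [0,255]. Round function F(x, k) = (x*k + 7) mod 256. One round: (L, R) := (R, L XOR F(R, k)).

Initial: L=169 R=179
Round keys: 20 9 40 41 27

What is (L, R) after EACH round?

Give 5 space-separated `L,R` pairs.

Round 1 (k=20): L=179 R=170
Round 2 (k=9): L=170 R=178
Round 3 (k=40): L=178 R=125
Round 4 (k=41): L=125 R=190
Round 5 (k=27): L=190 R=108

Answer: 179,170 170,178 178,125 125,190 190,108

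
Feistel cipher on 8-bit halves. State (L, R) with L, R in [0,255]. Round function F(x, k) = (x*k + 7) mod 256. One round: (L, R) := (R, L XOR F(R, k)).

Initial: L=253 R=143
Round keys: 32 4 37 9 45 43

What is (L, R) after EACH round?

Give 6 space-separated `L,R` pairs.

Round 1 (k=32): L=143 R=26
Round 2 (k=4): L=26 R=224
Round 3 (k=37): L=224 R=125
Round 4 (k=9): L=125 R=140
Round 5 (k=45): L=140 R=222
Round 6 (k=43): L=222 R=221

Answer: 143,26 26,224 224,125 125,140 140,222 222,221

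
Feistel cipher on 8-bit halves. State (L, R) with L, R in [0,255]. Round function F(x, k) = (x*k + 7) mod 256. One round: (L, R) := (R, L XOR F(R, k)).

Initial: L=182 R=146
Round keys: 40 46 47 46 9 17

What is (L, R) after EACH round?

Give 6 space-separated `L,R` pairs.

Answer: 146,97 97,231 231,17 17,242 242,152 152,237

Derivation:
Round 1 (k=40): L=146 R=97
Round 2 (k=46): L=97 R=231
Round 3 (k=47): L=231 R=17
Round 4 (k=46): L=17 R=242
Round 5 (k=9): L=242 R=152
Round 6 (k=17): L=152 R=237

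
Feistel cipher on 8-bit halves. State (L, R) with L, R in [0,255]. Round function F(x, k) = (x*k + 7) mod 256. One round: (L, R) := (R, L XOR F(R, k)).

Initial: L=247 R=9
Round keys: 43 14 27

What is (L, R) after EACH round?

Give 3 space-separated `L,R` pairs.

Round 1 (k=43): L=9 R=125
Round 2 (k=14): L=125 R=212
Round 3 (k=27): L=212 R=30

Answer: 9,125 125,212 212,30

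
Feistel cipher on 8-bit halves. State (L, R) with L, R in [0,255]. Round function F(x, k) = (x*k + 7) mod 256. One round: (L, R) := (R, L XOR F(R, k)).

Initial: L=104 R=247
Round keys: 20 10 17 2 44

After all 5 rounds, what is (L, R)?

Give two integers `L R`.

Round 1 (k=20): L=247 R=59
Round 2 (k=10): L=59 R=162
Round 3 (k=17): L=162 R=242
Round 4 (k=2): L=242 R=73
Round 5 (k=44): L=73 R=97

Answer: 73 97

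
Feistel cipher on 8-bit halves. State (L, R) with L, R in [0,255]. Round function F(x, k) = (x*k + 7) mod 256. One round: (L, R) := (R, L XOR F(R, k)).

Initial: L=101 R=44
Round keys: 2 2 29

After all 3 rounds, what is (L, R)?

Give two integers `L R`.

Round 1 (k=2): L=44 R=58
Round 2 (k=2): L=58 R=87
Round 3 (k=29): L=87 R=216

Answer: 87 216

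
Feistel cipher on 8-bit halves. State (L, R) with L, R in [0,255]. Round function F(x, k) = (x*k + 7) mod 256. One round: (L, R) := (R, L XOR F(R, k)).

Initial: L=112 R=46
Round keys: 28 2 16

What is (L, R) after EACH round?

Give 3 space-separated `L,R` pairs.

Answer: 46,127 127,43 43,200

Derivation:
Round 1 (k=28): L=46 R=127
Round 2 (k=2): L=127 R=43
Round 3 (k=16): L=43 R=200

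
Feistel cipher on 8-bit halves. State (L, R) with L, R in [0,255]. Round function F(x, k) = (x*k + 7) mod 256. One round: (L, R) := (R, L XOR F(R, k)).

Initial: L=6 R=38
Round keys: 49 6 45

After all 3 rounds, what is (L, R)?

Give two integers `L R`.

Round 1 (k=49): L=38 R=75
Round 2 (k=6): L=75 R=239
Round 3 (k=45): L=239 R=65

Answer: 239 65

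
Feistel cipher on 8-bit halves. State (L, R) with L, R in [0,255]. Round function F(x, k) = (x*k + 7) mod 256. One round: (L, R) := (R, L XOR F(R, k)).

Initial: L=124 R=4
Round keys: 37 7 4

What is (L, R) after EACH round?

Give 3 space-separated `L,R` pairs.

Answer: 4,231 231,92 92,144

Derivation:
Round 1 (k=37): L=4 R=231
Round 2 (k=7): L=231 R=92
Round 3 (k=4): L=92 R=144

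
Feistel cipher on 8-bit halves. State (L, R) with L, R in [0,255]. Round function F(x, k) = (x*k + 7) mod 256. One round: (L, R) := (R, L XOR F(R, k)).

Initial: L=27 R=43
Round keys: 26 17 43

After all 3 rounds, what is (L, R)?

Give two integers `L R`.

Round 1 (k=26): L=43 R=126
Round 2 (k=17): L=126 R=78
Round 3 (k=43): L=78 R=95

Answer: 78 95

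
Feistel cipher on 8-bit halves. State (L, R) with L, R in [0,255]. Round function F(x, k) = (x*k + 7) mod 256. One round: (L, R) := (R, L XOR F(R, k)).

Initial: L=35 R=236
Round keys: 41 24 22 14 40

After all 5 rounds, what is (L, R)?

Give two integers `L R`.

Answer: 110 254

Derivation:
Round 1 (k=41): L=236 R=240
Round 2 (k=24): L=240 R=107
Round 3 (k=22): L=107 R=201
Round 4 (k=14): L=201 R=110
Round 5 (k=40): L=110 R=254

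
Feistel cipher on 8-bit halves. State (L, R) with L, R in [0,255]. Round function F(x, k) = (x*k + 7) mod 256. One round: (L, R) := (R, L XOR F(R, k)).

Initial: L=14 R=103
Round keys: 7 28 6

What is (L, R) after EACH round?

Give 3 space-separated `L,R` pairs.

Round 1 (k=7): L=103 R=214
Round 2 (k=28): L=214 R=8
Round 3 (k=6): L=8 R=225

Answer: 103,214 214,8 8,225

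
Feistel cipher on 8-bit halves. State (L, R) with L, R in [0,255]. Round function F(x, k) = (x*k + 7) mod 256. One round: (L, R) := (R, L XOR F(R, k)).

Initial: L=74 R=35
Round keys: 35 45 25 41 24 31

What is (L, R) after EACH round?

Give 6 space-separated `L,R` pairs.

Answer: 35,154 154,58 58,43 43,208 208,172 172,11

Derivation:
Round 1 (k=35): L=35 R=154
Round 2 (k=45): L=154 R=58
Round 3 (k=25): L=58 R=43
Round 4 (k=41): L=43 R=208
Round 5 (k=24): L=208 R=172
Round 6 (k=31): L=172 R=11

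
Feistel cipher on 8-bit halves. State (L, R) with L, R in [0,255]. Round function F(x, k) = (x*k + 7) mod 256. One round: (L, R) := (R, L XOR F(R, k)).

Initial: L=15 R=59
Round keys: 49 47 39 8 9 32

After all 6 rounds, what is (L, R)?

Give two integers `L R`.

Answer: 230 121

Derivation:
Round 1 (k=49): L=59 R=93
Round 2 (k=47): L=93 R=33
Round 3 (k=39): L=33 R=83
Round 4 (k=8): L=83 R=190
Round 5 (k=9): L=190 R=230
Round 6 (k=32): L=230 R=121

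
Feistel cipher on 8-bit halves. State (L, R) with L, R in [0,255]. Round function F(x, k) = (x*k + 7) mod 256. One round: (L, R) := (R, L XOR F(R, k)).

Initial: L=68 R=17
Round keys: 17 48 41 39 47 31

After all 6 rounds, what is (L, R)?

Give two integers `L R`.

Answer: 14 97

Derivation:
Round 1 (k=17): L=17 R=108
Round 2 (k=48): L=108 R=86
Round 3 (k=41): L=86 R=161
Round 4 (k=39): L=161 R=216
Round 5 (k=47): L=216 R=14
Round 6 (k=31): L=14 R=97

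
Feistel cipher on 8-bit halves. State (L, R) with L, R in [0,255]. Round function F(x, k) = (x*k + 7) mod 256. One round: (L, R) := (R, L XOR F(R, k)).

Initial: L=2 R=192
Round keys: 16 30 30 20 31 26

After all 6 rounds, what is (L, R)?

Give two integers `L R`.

Answer: 37 179

Derivation:
Round 1 (k=16): L=192 R=5
Round 2 (k=30): L=5 R=93
Round 3 (k=30): L=93 R=232
Round 4 (k=20): L=232 R=122
Round 5 (k=31): L=122 R=37
Round 6 (k=26): L=37 R=179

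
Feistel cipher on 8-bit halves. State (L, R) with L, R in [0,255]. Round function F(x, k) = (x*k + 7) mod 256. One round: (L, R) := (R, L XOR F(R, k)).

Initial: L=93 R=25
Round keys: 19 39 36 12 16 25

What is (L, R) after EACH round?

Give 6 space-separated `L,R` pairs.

Round 1 (k=19): L=25 R=191
Round 2 (k=39): L=191 R=57
Round 3 (k=36): L=57 R=180
Round 4 (k=12): L=180 R=78
Round 5 (k=16): L=78 R=83
Round 6 (k=25): L=83 R=108

Answer: 25,191 191,57 57,180 180,78 78,83 83,108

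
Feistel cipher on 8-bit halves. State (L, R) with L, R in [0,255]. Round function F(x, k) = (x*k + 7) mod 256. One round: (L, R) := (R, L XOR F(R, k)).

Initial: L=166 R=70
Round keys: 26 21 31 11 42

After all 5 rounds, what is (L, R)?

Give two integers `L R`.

Round 1 (k=26): L=70 R=133
Round 2 (k=21): L=133 R=182
Round 3 (k=31): L=182 R=148
Round 4 (k=11): L=148 R=213
Round 5 (k=42): L=213 R=109

Answer: 213 109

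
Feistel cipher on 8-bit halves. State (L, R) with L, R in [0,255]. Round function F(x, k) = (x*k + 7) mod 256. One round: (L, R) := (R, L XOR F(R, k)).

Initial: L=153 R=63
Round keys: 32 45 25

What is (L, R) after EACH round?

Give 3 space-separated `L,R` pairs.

Answer: 63,126 126,18 18,183

Derivation:
Round 1 (k=32): L=63 R=126
Round 2 (k=45): L=126 R=18
Round 3 (k=25): L=18 R=183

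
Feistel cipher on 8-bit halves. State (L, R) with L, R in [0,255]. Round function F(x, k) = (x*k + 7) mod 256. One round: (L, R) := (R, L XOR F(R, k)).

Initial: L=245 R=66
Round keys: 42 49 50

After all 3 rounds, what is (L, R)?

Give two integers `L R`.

Answer: 151 171

Derivation:
Round 1 (k=42): L=66 R=46
Round 2 (k=49): L=46 R=151
Round 3 (k=50): L=151 R=171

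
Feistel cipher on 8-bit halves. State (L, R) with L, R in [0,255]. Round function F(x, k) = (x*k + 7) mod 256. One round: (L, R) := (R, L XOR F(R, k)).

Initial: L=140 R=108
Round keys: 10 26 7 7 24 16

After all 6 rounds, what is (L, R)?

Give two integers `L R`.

Answer: 10 148

Derivation:
Round 1 (k=10): L=108 R=179
Round 2 (k=26): L=179 R=89
Round 3 (k=7): L=89 R=197
Round 4 (k=7): L=197 R=51
Round 5 (k=24): L=51 R=10
Round 6 (k=16): L=10 R=148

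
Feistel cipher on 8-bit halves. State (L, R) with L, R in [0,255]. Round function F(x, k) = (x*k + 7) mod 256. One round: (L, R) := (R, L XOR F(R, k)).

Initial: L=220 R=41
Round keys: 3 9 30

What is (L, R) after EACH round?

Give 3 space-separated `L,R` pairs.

Answer: 41,94 94,124 124,209

Derivation:
Round 1 (k=3): L=41 R=94
Round 2 (k=9): L=94 R=124
Round 3 (k=30): L=124 R=209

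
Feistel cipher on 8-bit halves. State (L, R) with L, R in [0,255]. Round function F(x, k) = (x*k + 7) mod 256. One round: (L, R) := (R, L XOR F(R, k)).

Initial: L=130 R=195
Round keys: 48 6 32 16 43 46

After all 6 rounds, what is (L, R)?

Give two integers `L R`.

Round 1 (k=48): L=195 R=21
Round 2 (k=6): L=21 R=70
Round 3 (k=32): L=70 R=210
Round 4 (k=16): L=210 R=97
Round 5 (k=43): L=97 R=128
Round 6 (k=46): L=128 R=102

Answer: 128 102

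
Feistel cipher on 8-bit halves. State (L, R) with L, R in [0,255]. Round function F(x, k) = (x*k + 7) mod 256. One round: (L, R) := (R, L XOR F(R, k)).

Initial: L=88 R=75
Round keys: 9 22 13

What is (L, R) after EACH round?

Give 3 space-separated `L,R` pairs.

Answer: 75,242 242,152 152,77

Derivation:
Round 1 (k=9): L=75 R=242
Round 2 (k=22): L=242 R=152
Round 3 (k=13): L=152 R=77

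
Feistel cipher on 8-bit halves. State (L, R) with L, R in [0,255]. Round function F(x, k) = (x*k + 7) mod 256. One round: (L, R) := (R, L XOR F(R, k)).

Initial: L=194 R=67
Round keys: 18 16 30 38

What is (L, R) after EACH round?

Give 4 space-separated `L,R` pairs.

Round 1 (k=18): L=67 R=127
Round 2 (k=16): L=127 R=180
Round 3 (k=30): L=180 R=96
Round 4 (k=38): L=96 R=243

Answer: 67,127 127,180 180,96 96,243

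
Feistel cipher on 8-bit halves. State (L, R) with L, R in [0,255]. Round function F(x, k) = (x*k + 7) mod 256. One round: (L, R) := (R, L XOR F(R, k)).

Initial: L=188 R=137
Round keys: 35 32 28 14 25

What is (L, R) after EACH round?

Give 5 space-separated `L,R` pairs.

Answer: 137,126 126,78 78,241 241,123 123,251

Derivation:
Round 1 (k=35): L=137 R=126
Round 2 (k=32): L=126 R=78
Round 3 (k=28): L=78 R=241
Round 4 (k=14): L=241 R=123
Round 5 (k=25): L=123 R=251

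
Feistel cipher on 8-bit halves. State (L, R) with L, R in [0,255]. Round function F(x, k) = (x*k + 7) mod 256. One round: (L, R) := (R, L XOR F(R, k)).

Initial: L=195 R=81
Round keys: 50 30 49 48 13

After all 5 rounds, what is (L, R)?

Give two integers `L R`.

Answer: 213 107

Derivation:
Round 1 (k=50): L=81 R=26
Round 2 (k=30): L=26 R=66
Round 3 (k=49): L=66 R=179
Round 4 (k=48): L=179 R=213
Round 5 (k=13): L=213 R=107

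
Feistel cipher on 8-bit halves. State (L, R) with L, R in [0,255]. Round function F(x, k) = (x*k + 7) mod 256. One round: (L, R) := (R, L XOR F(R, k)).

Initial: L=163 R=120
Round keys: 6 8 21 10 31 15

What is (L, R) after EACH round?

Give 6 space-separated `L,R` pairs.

Answer: 120,116 116,223 223,38 38,92 92,13 13,150

Derivation:
Round 1 (k=6): L=120 R=116
Round 2 (k=8): L=116 R=223
Round 3 (k=21): L=223 R=38
Round 4 (k=10): L=38 R=92
Round 5 (k=31): L=92 R=13
Round 6 (k=15): L=13 R=150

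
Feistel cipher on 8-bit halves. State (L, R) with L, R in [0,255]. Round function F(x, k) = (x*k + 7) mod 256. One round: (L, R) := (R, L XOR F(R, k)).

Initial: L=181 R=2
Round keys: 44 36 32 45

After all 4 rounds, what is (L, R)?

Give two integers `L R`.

Answer: 77 125

Derivation:
Round 1 (k=44): L=2 R=234
Round 2 (k=36): L=234 R=237
Round 3 (k=32): L=237 R=77
Round 4 (k=45): L=77 R=125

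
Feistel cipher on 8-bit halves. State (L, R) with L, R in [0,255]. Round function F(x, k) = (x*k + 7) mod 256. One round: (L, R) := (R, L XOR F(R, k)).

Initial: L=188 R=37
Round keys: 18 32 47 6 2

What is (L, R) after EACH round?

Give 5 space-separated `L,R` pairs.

Round 1 (k=18): L=37 R=29
Round 2 (k=32): L=29 R=130
Round 3 (k=47): L=130 R=248
Round 4 (k=6): L=248 R=85
Round 5 (k=2): L=85 R=73

Answer: 37,29 29,130 130,248 248,85 85,73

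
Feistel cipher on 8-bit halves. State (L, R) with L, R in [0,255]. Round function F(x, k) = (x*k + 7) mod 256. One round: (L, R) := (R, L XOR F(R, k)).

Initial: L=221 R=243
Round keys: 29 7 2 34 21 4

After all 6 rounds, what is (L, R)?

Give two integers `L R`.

Answer: 21 151

Derivation:
Round 1 (k=29): L=243 R=83
Round 2 (k=7): L=83 R=191
Round 3 (k=2): L=191 R=214
Round 4 (k=34): L=214 R=204
Round 5 (k=21): L=204 R=21
Round 6 (k=4): L=21 R=151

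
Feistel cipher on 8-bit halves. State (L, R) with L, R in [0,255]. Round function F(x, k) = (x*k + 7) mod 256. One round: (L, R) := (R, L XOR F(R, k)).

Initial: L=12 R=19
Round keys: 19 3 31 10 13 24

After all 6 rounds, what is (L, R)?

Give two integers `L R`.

Round 1 (k=19): L=19 R=124
Round 2 (k=3): L=124 R=104
Round 3 (k=31): L=104 R=227
Round 4 (k=10): L=227 R=141
Round 5 (k=13): L=141 R=211
Round 6 (k=24): L=211 R=66

Answer: 211 66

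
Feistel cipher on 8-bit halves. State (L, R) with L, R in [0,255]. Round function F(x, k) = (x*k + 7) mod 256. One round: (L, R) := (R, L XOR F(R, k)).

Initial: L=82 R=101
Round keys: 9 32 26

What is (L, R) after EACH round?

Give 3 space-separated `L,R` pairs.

Round 1 (k=9): L=101 R=198
Round 2 (k=32): L=198 R=162
Round 3 (k=26): L=162 R=189

Answer: 101,198 198,162 162,189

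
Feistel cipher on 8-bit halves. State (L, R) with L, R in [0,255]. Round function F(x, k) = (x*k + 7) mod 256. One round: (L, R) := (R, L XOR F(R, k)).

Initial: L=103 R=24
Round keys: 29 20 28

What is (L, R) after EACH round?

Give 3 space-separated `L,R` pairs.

Answer: 24,216 216,255 255,51

Derivation:
Round 1 (k=29): L=24 R=216
Round 2 (k=20): L=216 R=255
Round 3 (k=28): L=255 R=51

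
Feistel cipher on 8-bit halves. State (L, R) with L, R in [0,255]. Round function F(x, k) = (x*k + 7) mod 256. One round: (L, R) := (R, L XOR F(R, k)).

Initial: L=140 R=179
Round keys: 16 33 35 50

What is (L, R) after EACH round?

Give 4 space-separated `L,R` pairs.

Answer: 179,187 187,145 145,97 97,104

Derivation:
Round 1 (k=16): L=179 R=187
Round 2 (k=33): L=187 R=145
Round 3 (k=35): L=145 R=97
Round 4 (k=50): L=97 R=104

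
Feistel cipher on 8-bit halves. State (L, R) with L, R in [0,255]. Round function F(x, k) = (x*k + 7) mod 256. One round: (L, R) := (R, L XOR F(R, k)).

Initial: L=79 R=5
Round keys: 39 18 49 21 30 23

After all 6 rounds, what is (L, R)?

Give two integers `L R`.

Round 1 (k=39): L=5 R=133
Round 2 (k=18): L=133 R=100
Round 3 (k=49): L=100 R=174
Round 4 (k=21): L=174 R=41
Round 5 (k=30): L=41 R=123
Round 6 (k=23): L=123 R=61

Answer: 123 61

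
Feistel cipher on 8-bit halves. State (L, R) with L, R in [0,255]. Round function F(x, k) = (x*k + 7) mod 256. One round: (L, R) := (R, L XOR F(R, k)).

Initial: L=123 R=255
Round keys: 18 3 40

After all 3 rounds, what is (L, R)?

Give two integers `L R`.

Round 1 (k=18): L=255 R=142
Round 2 (k=3): L=142 R=78
Round 3 (k=40): L=78 R=185

Answer: 78 185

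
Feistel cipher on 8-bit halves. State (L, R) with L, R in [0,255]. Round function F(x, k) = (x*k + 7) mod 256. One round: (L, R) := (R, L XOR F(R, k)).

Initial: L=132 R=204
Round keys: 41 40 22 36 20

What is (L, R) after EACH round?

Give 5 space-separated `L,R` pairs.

Answer: 204,55 55,83 83,30 30,108 108,105

Derivation:
Round 1 (k=41): L=204 R=55
Round 2 (k=40): L=55 R=83
Round 3 (k=22): L=83 R=30
Round 4 (k=36): L=30 R=108
Round 5 (k=20): L=108 R=105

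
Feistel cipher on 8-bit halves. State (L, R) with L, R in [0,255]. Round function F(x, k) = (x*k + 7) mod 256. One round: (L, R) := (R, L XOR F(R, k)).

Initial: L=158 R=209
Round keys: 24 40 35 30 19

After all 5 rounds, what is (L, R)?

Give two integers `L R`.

Answer: 121 194

Derivation:
Round 1 (k=24): L=209 R=1
Round 2 (k=40): L=1 R=254
Round 3 (k=35): L=254 R=192
Round 4 (k=30): L=192 R=121
Round 5 (k=19): L=121 R=194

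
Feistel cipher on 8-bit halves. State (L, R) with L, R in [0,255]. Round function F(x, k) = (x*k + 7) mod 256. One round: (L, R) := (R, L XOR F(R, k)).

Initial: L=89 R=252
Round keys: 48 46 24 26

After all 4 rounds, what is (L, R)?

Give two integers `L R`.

Answer: 49 150

Derivation:
Round 1 (k=48): L=252 R=30
Round 2 (k=46): L=30 R=151
Round 3 (k=24): L=151 R=49
Round 4 (k=26): L=49 R=150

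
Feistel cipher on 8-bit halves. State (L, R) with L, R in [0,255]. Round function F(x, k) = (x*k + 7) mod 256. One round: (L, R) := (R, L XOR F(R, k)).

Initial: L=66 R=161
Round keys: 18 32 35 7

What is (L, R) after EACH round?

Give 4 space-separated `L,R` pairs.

Answer: 161,27 27,198 198,2 2,211

Derivation:
Round 1 (k=18): L=161 R=27
Round 2 (k=32): L=27 R=198
Round 3 (k=35): L=198 R=2
Round 4 (k=7): L=2 R=211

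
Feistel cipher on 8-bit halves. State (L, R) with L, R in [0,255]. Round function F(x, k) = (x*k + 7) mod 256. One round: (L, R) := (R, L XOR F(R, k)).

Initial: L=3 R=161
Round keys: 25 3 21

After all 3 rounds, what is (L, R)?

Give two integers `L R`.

Answer: 241 15

Derivation:
Round 1 (k=25): L=161 R=195
Round 2 (k=3): L=195 R=241
Round 3 (k=21): L=241 R=15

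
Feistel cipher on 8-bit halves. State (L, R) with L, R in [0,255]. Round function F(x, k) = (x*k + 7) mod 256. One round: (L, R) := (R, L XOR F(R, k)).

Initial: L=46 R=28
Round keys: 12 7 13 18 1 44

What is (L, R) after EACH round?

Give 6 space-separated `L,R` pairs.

Round 1 (k=12): L=28 R=121
Round 2 (k=7): L=121 R=74
Round 3 (k=13): L=74 R=176
Round 4 (k=18): L=176 R=45
Round 5 (k=1): L=45 R=132
Round 6 (k=44): L=132 R=154

Answer: 28,121 121,74 74,176 176,45 45,132 132,154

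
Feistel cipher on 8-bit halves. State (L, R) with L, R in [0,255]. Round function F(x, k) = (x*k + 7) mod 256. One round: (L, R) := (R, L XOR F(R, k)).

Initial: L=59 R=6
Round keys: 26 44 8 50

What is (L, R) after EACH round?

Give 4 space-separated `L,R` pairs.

Round 1 (k=26): L=6 R=152
Round 2 (k=44): L=152 R=33
Round 3 (k=8): L=33 R=151
Round 4 (k=50): L=151 R=164

Answer: 6,152 152,33 33,151 151,164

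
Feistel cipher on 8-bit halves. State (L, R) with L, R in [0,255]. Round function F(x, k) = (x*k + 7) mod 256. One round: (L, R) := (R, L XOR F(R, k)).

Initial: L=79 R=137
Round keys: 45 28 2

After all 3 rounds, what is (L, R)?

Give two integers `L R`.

Round 1 (k=45): L=137 R=83
Round 2 (k=28): L=83 R=146
Round 3 (k=2): L=146 R=120

Answer: 146 120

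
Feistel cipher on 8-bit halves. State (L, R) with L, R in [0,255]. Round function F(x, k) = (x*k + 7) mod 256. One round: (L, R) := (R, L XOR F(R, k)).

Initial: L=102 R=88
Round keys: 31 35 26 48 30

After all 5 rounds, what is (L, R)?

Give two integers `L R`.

Answer: 189 207

Derivation:
Round 1 (k=31): L=88 R=201
Round 2 (k=35): L=201 R=218
Round 3 (k=26): L=218 R=226
Round 4 (k=48): L=226 R=189
Round 5 (k=30): L=189 R=207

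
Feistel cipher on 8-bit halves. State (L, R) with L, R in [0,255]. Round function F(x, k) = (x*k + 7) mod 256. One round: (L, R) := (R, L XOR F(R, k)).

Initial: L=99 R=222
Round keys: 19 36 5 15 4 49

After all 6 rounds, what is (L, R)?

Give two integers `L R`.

Answer: 89 40

Derivation:
Round 1 (k=19): L=222 R=226
Round 2 (k=36): L=226 R=17
Round 3 (k=5): L=17 R=190
Round 4 (k=15): L=190 R=56
Round 5 (k=4): L=56 R=89
Round 6 (k=49): L=89 R=40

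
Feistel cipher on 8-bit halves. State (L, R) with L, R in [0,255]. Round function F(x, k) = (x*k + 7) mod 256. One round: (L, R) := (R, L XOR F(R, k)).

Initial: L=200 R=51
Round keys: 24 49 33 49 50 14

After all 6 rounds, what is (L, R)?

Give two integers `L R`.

Answer: 246 188

Derivation:
Round 1 (k=24): L=51 R=7
Round 2 (k=49): L=7 R=109
Round 3 (k=33): L=109 R=19
Round 4 (k=49): L=19 R=199
Round 5 (k=50): L=199 R=246
Round 6 (k=14): L=246 R=188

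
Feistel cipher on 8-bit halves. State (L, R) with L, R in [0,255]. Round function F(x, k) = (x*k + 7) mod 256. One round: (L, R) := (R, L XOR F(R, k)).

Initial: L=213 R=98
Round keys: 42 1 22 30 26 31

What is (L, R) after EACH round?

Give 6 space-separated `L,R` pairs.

Round 1 (k=42): L=98 R=206
Round 2 (k=1): L=206 R=183
Round 3 (k=22): L=183 R=15
Round 4 (k=30): L=15 R=126
Round 5 (k=26): L=126 R=220
Round 6 (k=31): L=220 R=213

Answer: 98,206 206,183 183,15 15,126 126,220 220,213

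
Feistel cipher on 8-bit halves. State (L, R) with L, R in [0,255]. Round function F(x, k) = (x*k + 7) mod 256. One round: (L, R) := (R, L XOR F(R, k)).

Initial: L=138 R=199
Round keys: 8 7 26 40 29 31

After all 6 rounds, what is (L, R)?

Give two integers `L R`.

Round 1 (k=8): L=199 R=181
Round 2 (k=7): L=181 R=61
Round 3 (k=26): L=61 R=140
Round 4 (k=40): L=140 R=218
Round 5 (k=29): L=218 R=53
Round 6 (k=31): L=53 R=168

Answer: 53 168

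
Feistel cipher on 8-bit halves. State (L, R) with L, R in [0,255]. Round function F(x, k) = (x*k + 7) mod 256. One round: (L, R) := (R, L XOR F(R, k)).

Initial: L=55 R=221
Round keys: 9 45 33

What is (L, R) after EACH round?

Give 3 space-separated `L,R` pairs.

Round 1 (k=9): L=221 R=251
Round 2 (k=45): L=251 R=251
Round 3 (k=33): L=251 R=153

Answer: 221,251 251,251 251,153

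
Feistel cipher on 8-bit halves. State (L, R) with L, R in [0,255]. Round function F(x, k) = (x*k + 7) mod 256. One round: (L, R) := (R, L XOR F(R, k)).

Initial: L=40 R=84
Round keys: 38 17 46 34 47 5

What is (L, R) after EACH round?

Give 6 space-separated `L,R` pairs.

Round 1 (k=38): L=84 R=87
Round 2 (k=17): L=87 R=154
Round 3 (k=46): L=154 R=228
Round 4 (k=34): L=228 R=213
Round 5 (k=47): L=213 R=198
Round 6 (k=5): L=198 R=48

Answer: 84,87 87,154 154,228 228,213 213,198 198,48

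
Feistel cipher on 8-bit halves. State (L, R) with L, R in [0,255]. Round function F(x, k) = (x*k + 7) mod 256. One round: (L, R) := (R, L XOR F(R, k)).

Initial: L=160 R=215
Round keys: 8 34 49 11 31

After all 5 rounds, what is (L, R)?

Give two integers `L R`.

Answer: 251 42

Derivation:
Round 1 (k=8): L=215 R=31
Round 2 (k=34): L=31 R=242
Round 3 (k=49): L=242 R=70
Round 4 (k=11): L=70 R=251
Round 5 (k=31): L=251 R=42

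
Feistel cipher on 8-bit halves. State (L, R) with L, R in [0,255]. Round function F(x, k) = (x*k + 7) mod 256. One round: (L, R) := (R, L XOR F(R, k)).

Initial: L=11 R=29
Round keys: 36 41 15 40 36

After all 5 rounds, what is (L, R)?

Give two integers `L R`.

Answer: 133 182

Derivation:
Round 1 (k=36): L=29 R=16
Round 2 (k=41): L=16 R=138
Round 3 (k=15): L=138 R=13
Round 4 (k=40): L=13 R=133
Round 5 (k=36): L=133 R=182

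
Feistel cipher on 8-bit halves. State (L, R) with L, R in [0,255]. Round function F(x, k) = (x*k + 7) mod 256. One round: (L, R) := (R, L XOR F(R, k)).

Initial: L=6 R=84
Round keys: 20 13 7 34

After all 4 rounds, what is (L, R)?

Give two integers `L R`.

Answer: 198 99

Derivation:
Round 1 (k=20): L=84 R=145
Round 2 (k=13): L=145 R=48
Round 3 (k=7): L=48 R=198
Round 4 (k=34): L=198 R=99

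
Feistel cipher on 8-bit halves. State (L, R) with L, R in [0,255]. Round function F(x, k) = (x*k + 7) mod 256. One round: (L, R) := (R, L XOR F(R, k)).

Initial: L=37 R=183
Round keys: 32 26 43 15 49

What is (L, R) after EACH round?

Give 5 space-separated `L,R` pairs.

Answer: 183,194 194,12 12,201 201,194 194,224

Derivation:
Round 1 (k=32): L=183 R=194
Round 2 (k=26): L=194 R=12
Round 3 (k=43): L=12 R=201
Round 4 (k=15): L=201 R=194
Round 5 (k=49): L=194 R=224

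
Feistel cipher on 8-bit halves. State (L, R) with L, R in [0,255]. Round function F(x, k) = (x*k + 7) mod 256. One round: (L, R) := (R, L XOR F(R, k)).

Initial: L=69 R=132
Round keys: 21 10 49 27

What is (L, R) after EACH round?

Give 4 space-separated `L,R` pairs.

Answer: 132,158 158,183 183,144 144,128

Derivation:
Round 1 (k=21): L=132 R=158
Round 2 (k=10): L=158 R=183
Round 3 (k=49): L=183 R=144
Round 4 (k=27): L=144 R=128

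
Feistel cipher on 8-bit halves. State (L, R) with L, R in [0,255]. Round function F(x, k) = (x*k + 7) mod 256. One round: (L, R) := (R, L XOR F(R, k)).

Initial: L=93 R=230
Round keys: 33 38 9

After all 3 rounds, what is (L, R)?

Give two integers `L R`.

Round 1 (k=33): L=230 R=240
Round 2 (k=38): L=240 R=65
Round 3 (k=9): L=65 R=160

Answer: 65 160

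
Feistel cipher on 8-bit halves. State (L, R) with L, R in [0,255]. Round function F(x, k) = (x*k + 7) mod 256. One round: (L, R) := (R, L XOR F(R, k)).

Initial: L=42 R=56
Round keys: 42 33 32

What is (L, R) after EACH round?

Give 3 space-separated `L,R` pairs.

Answer: 56,29 29,252 252,154

Derivation:
Round 1 (k=42): L=56 R=29
Round 2 (k=33): L=29 R=252
Round 3 (k=32): L=252 R=154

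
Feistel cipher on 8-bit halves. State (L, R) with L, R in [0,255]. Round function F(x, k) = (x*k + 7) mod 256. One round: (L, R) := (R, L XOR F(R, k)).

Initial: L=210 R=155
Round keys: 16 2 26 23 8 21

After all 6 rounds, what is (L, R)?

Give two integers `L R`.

Answer: 241 239

Derivation:
Round 1 (k=16): L=155 R=101
Round 2 (k=2): L=101 R=74
Round 3 (k=26): L=74 R=238
Round 4 (k=23): L=238 R=35
Round 5 (k=8): L=35 R=241
Round 6 (k=21): L=241 R=239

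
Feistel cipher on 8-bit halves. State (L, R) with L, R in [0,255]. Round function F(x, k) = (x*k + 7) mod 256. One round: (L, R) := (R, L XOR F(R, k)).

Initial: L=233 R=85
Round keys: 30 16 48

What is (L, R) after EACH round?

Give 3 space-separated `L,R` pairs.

Round 1 (k=30): L=85 R=20
Round 2 (k=16): L=20 R=18
Round 3 (k=48): L=18 R=115

Answer: 85,20 20,18 18,115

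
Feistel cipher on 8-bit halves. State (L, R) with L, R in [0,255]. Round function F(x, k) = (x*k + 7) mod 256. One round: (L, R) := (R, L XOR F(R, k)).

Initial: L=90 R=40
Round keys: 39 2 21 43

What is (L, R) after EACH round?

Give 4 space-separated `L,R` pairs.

Answer: 40,69 69,185 185,113 113,187

Derivation:
Round 1 (k=39): L=40 R=69
Round 2 (k=2): L=69 R=185
Round 3 (k=21): L=185 R=113
Round 4 (k=43): L=113 R=187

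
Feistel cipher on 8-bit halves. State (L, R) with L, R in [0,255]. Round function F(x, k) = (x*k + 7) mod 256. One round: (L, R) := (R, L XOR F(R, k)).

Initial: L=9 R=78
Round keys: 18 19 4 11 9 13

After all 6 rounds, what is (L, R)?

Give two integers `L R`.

Answer: 57 29

Derivation:
Round 1 (k=18): L=78 R=138
Round 2 (k=19): L=138 R=11
Round 3 (k=4): L=11 R=185
Round 4 (k=11): L=185 R=241
Round 5 (k=9): L=241 R=57
Round 6 (k=13): L=57 R=29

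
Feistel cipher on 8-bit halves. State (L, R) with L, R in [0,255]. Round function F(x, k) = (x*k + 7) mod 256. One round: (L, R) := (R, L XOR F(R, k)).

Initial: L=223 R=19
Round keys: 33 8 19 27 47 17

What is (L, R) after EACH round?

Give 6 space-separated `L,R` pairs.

Answer: 19,165 165,60 60,222 222,77 77,244 244,118

Derivation:
Round 1 (k=33): L=19 R=165
Round 2 (k=8): L=165 R=60
Round 3 (k=19): L=60 R=222
Round 4 (k=27): L=222 R=77
Round 5 (k=47): L=77 R=244
Round 6 (k=17): L=244 R=118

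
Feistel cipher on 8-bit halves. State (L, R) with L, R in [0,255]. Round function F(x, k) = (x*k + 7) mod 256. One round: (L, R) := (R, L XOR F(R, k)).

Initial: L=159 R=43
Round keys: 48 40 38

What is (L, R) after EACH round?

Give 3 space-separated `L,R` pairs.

Answer: 43,136 136,108 108,135

Derivation:
Round 1 (k=48): L=43 R=136
Round 2 (k=40): L=136 R=108
Round 3 (k=38): L=108 R=135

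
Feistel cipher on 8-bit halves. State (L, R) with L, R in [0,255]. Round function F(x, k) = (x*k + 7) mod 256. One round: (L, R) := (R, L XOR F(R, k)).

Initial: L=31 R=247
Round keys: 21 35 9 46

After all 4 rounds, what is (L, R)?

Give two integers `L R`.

Round 1 (k=21): L=247 R=85
Round 2 (k=35): L=85 R=81
Round 3 (k=9): L=81 R=181
Round 4 (k=46): L=181 R=220

Answer: 181 220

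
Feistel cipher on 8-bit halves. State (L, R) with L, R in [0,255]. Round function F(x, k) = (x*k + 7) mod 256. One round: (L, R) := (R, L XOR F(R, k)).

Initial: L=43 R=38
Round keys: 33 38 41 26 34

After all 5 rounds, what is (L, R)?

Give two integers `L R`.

Answer: 230 9

Derivation:
Round 1 (k=33): L=38 R=198
Round 2 (k=38): L=198 R=77
Round 3 (k=41): L=77 R=154
Round 4 (k=26): L=154 R=230
Round 5 (k=34): L=230 R=9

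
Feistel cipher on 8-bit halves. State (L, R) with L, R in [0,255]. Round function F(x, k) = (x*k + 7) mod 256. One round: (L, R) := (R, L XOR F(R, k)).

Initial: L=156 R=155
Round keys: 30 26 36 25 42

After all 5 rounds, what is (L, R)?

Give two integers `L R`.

Round 1 (k=30): L=155 R=173
Round 2 (k=26): L=173 R=2
Round 3 (k=36): L=2 R=226
Round 4 (k=25): L=226 R=27
Round 5 (k=42): L=27 R=151

Answer: 27 151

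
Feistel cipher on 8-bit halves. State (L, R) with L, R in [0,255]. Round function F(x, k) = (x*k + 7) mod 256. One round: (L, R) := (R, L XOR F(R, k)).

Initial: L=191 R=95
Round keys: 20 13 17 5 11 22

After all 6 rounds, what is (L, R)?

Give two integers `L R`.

Answer: 206 149

Derivation:
Round 1 (k=20): L=95 R=204
Round 2 (k=13): L=204 R=60
Round 3 (k=17): L=60 R=207
Round 4 (k=5): L=207 R=46
Round 5 (k=11): L=46 R=206
Round 6 (k=22): L=206 R=149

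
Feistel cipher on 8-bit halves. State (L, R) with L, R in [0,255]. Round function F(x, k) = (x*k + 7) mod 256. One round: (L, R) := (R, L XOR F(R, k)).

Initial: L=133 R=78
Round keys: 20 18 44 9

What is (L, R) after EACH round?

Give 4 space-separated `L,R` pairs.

Round 1 (k=20): L=78 R=154
Round 2 (k=18): L=154 R=149
Round 3 (k=44): L=149 R=57
Round 4 (k=9): L=57 R=157

Answer: 78,154 154,149 149,57 57,157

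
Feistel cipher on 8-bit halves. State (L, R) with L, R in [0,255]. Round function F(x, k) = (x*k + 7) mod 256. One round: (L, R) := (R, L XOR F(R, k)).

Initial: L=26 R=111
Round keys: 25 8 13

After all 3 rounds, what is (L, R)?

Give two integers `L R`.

Answer: 72 107

Derivation:
Round 1 (k=25): L=111 R=196
Round 2 (k=8): L=196 R=72
Round 3 (k=13): L=72 R=107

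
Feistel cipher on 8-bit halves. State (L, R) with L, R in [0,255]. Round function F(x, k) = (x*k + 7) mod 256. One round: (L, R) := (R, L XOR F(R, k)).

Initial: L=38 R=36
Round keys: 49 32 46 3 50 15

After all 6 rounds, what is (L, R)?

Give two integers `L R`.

Answer: 235 84

Derivation:
Round 1 (k=49): L=36 R=205
Round 2 (k=32): L=205 R=131
Round 3 (k=46): L=131 R=92
Round 4 (k=3): L=92 R=152
Round 5 (k=50): L=152 R=235
Round 6 (k=15): L=235 R=84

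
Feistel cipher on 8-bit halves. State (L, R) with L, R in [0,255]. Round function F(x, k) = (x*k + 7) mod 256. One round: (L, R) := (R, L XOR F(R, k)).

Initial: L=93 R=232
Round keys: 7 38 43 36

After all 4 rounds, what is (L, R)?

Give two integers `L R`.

Answer: 114 180

Derivation:
Round 1 (k=7): L=232 R=2
Round 2 (k=38): L=2 R=187
Round 3 (k=43): L=187 R=114
Round 4 (k=36): L=114 R=180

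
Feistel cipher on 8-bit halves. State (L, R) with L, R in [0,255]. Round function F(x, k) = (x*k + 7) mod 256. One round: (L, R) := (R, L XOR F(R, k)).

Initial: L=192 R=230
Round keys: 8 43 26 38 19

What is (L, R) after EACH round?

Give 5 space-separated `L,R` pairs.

Round 1 (k=8): L=230 R=247
Round 2 (k=43): L=247 R=98
Round 3 (k=26): L=98 R=12
Round 4 (k=38): L=12 R=173
Round 5 (k=19): L=173 R=210

Answer: 230,247 247,98 98,12 12,173 173,210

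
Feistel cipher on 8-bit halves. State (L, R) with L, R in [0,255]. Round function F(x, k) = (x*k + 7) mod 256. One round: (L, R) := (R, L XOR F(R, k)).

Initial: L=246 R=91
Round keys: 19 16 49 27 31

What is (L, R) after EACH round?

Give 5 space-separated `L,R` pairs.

Answer: 91,62 62,188 188,61 61,202 202,64

Derivation:
Round 1 (k=19): L=91 R=62
Round 2 (k=16): L=62 R=188
Round 3 (k=49): L=188 R=61
Round 4 (k=27): L=61 R=202
Round 5 (k=31): L=202 R=64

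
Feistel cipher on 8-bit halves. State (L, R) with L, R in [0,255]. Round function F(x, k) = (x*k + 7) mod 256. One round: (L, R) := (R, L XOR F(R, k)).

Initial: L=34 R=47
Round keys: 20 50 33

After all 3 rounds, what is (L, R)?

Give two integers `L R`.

Answer: 118 172

Derivation:
Round 1 (k=20): L=47 R=145
Round 2 (k=50): L=145 R=118
Round 3 (k=33): L=118 R=172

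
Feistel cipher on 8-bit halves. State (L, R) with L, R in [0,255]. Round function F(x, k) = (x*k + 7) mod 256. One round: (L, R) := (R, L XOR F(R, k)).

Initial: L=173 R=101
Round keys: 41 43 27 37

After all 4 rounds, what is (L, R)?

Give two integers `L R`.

Round 1 (k=41): L=101 R=153
Round 2 (k=43): L=153 R=223
Round 3 (k=27): L=223 R=21
Round 4 (k=37): L=21 R=207

Answer: 21 207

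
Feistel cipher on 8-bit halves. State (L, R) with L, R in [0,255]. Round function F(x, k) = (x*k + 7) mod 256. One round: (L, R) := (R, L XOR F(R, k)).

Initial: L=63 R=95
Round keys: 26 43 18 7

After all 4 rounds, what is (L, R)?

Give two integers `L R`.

Round 1 (k=26): L=95 R=146
Round 2 (k=43): L=146 R=210
Round 3 (k=18): L=210 R=89
Round 4 (k=7): L=89 R=164

Answer: 89 164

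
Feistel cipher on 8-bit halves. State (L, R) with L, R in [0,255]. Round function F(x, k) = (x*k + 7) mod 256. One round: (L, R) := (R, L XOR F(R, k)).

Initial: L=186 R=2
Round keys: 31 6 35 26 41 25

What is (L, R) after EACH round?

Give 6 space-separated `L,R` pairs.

Answer: 2,255 255,3 3,143 143,142 142,74 74,207

Derivation:
Round 1 (k=31): L=2 R=255
Round 2 (k=6): L=255 R=3
Round 3 (k=35): L=3 R=143
Round 4 (k=26): L=143 R=142
Round 5 (k=41): L=142 R=74
Round 6 (k=25): L=74 R=207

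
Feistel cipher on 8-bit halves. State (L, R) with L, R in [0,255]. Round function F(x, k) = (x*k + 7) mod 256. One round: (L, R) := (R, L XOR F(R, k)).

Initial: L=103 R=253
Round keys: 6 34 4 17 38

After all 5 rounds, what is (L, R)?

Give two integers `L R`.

Round 1 (k=6): L=253 R=146
Round 2 (k=34): L=146 R=150
Round 3 (k=4): L=150 R=205
Round 4 (k=17): L=205 R=50
Round 5 (k=38): L=50 R=190

Answer: 50 190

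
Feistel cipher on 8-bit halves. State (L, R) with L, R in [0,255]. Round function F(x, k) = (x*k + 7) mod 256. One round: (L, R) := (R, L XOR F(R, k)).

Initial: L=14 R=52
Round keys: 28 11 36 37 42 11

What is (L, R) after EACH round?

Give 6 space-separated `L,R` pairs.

Round 1 (k=28): L=52 R=185
Round 2 (k=11): L=185 R=206
Round 3 (k=36): L=206 R=70
Round 4 (k=37): L=70 R=235
Round 5 (k=42): L=235 R=211
Round 6 (k=11): L=211 R=243

Answer: 52,185 185,206 206,70 70,235 235,211 211,243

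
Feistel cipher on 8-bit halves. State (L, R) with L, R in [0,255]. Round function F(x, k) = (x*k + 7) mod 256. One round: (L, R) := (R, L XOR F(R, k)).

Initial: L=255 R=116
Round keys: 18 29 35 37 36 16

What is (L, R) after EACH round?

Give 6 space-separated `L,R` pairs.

Answer: 116,208 208,227 227,192 192,36 36,215 215,83

Derivation:
Round 1 (k=18): L=116 R=208
Round 2 (k=29): L=208 R=227
Round 3 (k=35): L=227 R=192
Round 4 (k=37): L=192 R=36
Round 5 (k=36): L=36 R=215
Round 6 (k=16): L=215 R=83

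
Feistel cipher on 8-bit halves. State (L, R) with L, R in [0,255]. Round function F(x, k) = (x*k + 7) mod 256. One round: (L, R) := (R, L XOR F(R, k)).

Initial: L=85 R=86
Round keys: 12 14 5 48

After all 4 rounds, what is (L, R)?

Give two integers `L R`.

Round 1 (k=12): L=86 R=90
Round 2 (k=14): L=90 R=165
Round 3 (k=5): L=165 R=26
Round 4 (k=48): L=26 R=66

Answer: 26 66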